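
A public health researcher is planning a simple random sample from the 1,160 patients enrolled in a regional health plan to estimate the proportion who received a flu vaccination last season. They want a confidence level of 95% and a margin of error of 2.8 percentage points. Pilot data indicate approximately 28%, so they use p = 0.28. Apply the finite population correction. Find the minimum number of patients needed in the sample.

For 95% confidence, z = 1.960.
Unadjusted: n₀ = 1.960² × 0.28 × 0.72 / 0.028² ≈ 987.84, so n₀ = 988.
Finite population correction with N = 1,160: n = n₀ / (1 + (n₀−1)/N) = 988 / (1 + 987/1160) = 988 / 1.8509 ≈ 533.81.
Rounding up, n = 534.

534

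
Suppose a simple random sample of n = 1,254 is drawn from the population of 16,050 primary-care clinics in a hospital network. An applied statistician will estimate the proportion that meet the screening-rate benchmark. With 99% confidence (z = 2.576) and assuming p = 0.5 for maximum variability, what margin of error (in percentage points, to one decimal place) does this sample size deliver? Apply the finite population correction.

3.5

Finite-population factor: (N−n)/(N−1) = (16050−1254)/(16050−1) = 0.9219.
SE(p̂) = √[p(1−p)/n · (N−n)/(N−1)] = √[0.2500/1254 × 0.9219] = 0.01356.
E = z × SE = 2.576 × 0.01356 = 0.03492 ≈ 3.5 percentage points.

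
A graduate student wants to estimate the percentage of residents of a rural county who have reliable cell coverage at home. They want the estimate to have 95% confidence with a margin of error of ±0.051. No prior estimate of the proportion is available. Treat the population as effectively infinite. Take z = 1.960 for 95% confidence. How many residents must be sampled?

370

With no prior estimate, use p = 0.5, giving p(1−p) = 0.25.
n = z²·p(1−p)/E² = 1.960² × 0.2500 / 0.051² = 3.8416 × 0.2500 / 0.002601 ≈ 369.24.
Rounding up gives n = 370.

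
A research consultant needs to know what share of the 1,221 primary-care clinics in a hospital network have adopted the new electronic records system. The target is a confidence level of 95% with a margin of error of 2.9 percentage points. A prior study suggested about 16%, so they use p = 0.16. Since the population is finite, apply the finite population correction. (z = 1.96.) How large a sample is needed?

Unadjusted: n₀ = 1.96² × 0.16 × 0.84 / 0.029² ≈ 613.93, so n₀ = 614.
Finite population correction with N = 1,221: n = n₀ / (1 + (n₀−1)/N) = 614 / (1 + 613/1221) = 614 / 1.5020 ≈ 408.78.
Rounding up, n = 409.

409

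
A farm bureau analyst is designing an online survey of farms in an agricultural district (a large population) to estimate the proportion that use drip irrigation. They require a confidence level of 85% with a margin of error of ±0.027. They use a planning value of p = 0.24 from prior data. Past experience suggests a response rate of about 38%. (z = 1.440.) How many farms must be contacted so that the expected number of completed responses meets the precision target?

1366

Completed interviews needed: n₀ = 1.440² × 0.1824 / 0.027² ≈ 518.83 → 519.
At a 38% response rate, contacts needed = 519 / 0.38 ≈ 1365.79 → 1366.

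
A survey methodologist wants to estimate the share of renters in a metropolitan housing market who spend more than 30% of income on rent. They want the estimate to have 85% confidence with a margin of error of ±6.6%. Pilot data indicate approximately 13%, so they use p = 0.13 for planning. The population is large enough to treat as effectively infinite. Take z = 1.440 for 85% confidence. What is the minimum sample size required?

With p = 0.13, p(1−p) = 0.1131.
n = z²·p(1−p)/E² = 1.440² × 0.1131 / 0.066² = 2.0736 × 0.1131 / 0.004356 ≈ 53.84.
Rounding up gives n = 54.

54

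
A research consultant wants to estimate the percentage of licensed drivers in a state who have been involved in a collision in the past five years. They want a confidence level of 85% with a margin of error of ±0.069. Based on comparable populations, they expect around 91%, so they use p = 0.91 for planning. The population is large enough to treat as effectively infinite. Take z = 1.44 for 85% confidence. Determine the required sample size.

With p = 0.91, p(1−p) = 0.0819.
n = z²·p(1−p)/E² = 1.44² × 0.0819 / 0.069² = 2.0736 × 0.0819 / 0.004761 ≈ 35.67.
Rounding up gives n = 36.

36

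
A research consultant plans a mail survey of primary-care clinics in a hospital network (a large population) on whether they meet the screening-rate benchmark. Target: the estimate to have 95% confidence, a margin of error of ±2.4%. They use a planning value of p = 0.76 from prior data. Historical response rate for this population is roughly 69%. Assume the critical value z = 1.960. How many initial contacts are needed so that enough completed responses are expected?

Completed interviews needed: n₀ = 1.960² × 0.1824 / 0.024² ≈ 1216.51 → 1217.
At a 69% response rate, contacts needed = 1217 / 0.69 ≈ 1763.77 → 1764.

1764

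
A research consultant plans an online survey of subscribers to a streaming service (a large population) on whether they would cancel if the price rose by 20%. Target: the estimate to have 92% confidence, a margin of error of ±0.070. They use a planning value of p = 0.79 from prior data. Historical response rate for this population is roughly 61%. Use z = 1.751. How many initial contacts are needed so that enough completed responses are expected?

Completed interviews needed: n₀ = 1.751² × 0.1659 / 0.070² ≈ 103.81 → 104.
At a 61% response rate, contacts needed = 104 / 0.61 ≈ 170.49 → 171.

171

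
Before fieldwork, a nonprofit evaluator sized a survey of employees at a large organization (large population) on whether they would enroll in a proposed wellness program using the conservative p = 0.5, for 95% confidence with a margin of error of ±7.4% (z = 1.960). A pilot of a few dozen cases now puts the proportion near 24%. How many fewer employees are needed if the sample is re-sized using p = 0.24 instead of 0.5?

48

Conservative (p = 0.5): n = 1.960² × 0.25 / 0.074² ≈ 175.38 → 176.
Using p = 0.24: p(1−p) = 0.1824, so n = 1.960² × 0.1824 / 0.074² ≈ 127.96 → 128.
Reduction: 176 − 128 = 48.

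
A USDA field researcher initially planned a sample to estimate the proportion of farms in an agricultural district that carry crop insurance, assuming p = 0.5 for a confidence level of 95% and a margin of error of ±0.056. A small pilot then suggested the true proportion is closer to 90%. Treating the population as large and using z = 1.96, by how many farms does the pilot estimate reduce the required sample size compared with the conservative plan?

196

Conservative (p = 0.5): n = 1.96² × 0.25 / 0.056² ≈ 306.25 → 307.
Using p = 0.90: p(1−p) = 0.0900, so n = 1.96² × 0.0900 / 0.056² ≈ 110.25 → 111.
Reduction: 307 − 111 = 196.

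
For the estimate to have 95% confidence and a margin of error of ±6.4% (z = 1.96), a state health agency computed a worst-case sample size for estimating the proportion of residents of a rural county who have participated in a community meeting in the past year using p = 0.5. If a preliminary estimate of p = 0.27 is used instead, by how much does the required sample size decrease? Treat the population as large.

50

Conservative (p = 0.5): n = 1.96² × 0.25 / 0.064² ≈ 234.47 → 235.
Using p = 0.27: p(1−p) = 0.1971, so n = 1.96² × 0.1971 / 0.064² ≈ 184.86 → 185.
Reduction: 235 − 185 = 50.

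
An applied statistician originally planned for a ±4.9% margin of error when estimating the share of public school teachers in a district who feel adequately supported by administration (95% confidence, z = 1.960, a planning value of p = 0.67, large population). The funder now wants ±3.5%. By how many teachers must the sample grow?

340

At ±4.9%: n = 1.960² × 0.2211 / 0.049² ≈ 353.76 → 354.
At ±3.5%: n = 1.960² × 0.2211 / 0.035² ≈ 693.37 → 694.
Additional respondents: 694 − 354 = 340.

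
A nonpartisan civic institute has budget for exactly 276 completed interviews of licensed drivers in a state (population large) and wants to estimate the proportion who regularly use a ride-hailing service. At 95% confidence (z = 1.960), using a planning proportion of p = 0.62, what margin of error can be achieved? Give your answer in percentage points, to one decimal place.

5.7

SE(p̂) = √[p(1−p)/n] = √[0.2356/276] = 0.02922.
E = z × SE = 1.960 × 0.02922 = 0.05726, or 5.7 percentage points.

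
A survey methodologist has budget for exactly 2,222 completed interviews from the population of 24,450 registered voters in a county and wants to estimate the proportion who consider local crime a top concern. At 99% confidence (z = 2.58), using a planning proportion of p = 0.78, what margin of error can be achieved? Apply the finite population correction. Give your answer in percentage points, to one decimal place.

Finite-population factor: (N−n)/(N−1) = (24450−2222)/(24450−1) = 0.9092.
SE(p̂) = √[p(1−p)/n · (N−n)/(N−1)] = √[0.1716/2222 × 0.9092] = 0.00838.
E = z × SE = 2.58 × 0.00838 = 0.02162 ≈ 2.2 percentage points.

2.2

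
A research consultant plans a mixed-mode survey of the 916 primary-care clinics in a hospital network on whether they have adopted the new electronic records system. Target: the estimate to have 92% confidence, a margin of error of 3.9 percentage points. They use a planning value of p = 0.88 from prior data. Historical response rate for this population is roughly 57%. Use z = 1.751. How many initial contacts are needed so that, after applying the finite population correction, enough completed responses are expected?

304

Completed interviews needed (unadjusted): n₀ = 1.751² × 0.1056 / 0.039² ≈ 212.87 → 213.
FPC for N = 916: n = 213 / (1 + 212/916) = 213 / 1.2314 ≈ 172.97 → 173.
At a 57% response rate, contacts needed = 173 / 0.57 ≈ 303.51 → 304.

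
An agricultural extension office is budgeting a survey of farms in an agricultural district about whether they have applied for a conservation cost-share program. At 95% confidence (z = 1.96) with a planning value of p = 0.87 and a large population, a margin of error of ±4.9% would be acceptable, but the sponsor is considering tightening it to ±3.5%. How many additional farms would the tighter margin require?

174

At ±4.9%: n = 1.96² × 0.1131 / 0.049² ≈ 180.96 → 181.
At ±3.5%: n = 1.96² × 0.1131 / 0.035² ≈ 354.68 → 355.
Additional respondents: 355 − 181 = 174.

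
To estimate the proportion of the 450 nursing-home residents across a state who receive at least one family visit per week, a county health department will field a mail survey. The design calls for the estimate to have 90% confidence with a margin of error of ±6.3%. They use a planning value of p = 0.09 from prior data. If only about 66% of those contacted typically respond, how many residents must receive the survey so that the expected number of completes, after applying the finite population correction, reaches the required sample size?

For 90% confidence, z = 1.64.
Completed interviews needed (unadjusted): n₀ = 1.64² × 0.0819 / 0.063² ≈ 55.50 → 56.
FPC for N = 450: n = 56 / (1 + 55/450) = 56 / 1.1222 ≈ 49.90 → 50.
At a 66% response rate, contacts needed = 50 / 0.66 ≈ 75.76 → 76.

76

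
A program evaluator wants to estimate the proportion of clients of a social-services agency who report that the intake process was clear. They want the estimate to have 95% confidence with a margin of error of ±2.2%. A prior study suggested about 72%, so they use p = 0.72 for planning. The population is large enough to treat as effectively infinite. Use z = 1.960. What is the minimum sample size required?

1601

With p = 0.72, p(1−p) = 0.2016.
n = z²·p(1−p)/E² = 1.960² × 0.2016 / 0.022² = 3.8416 × 0.2016 / 0.000484 ≈ 1600.14.
Rounding up gives n = 1601.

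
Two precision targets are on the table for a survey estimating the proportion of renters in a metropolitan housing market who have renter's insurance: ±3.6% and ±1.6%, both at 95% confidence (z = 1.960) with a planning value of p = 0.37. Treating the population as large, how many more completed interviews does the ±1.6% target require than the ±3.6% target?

2807

At ±3.6%: n = 1.960² × 0.2331 / 0.036² ≈ 690.95 → 691.
At ±1.6%: n = 1.960² × 0.2331 / 0.016² ≈ 3497.96 → 3498.
Additional respondents: 3498 − 691 = 2807.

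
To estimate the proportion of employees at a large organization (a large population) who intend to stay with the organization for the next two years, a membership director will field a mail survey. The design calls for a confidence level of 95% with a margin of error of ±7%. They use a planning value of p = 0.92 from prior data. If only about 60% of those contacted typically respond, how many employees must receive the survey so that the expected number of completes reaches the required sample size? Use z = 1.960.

97

Completed interviews needed: n₀ = 1.960² × 0.0736 / 0.070² ≈ 57.70 → 58.
At a 60% response rate, contacts needed = 58 / 0.60 ≈ 96.67 → 97.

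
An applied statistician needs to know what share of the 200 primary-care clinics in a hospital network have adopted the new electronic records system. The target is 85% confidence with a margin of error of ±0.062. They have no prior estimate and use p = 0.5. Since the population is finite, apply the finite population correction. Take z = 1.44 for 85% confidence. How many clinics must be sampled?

Unadjusted: n₀ = 1.44² × 0.50 × 0.50 / 0.062² ≈ 134.86, so n₀ = 135.
Finite population correction with N = 200: n = n₀ / (1 + (n₀−1)/N) = 135 / (1 + 134/200) = 135 / 1.6700 ≈ 80.84.
Rounding up, n = 81.

81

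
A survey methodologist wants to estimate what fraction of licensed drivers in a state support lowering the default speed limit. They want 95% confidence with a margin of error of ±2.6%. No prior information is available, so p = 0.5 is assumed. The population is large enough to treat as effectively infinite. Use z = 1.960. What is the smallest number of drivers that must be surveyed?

1421

With p = 0.5, p(1−p) = 0.25.
n = z²·p(1−p)/E² = 1.960² × 0.2500 / 0.026² = 3.8416 × 0.2500 / 0.000676 ≈ 1420.71.
Rounding up gives n = 1421.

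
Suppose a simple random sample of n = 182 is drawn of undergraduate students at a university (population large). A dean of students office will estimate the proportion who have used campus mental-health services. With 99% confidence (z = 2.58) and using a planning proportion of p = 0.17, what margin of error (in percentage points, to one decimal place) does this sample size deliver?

7.2

SE(p̂) = √[p(1−p)/n] = √[0.1411/182] = 0.02784.
E = z × SE = 2.58 × 0.02784 = 0.07184, or 7.2 percentage points.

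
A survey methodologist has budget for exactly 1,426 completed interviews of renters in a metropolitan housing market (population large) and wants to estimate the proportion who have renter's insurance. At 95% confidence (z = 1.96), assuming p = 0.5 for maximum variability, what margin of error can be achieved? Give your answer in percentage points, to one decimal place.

2.6

SE(p̂) = √[p(1−p)/n] = √[0.2500/1426] = 0.01324.
E = z × SE = 1.96 × 0.01324 = 0.02595, or 2.6 percentage points.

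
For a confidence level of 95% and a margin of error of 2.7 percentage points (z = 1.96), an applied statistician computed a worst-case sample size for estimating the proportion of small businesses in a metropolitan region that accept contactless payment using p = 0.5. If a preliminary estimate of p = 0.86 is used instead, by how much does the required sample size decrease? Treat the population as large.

Conservative (p = 0.5): n = 1.96² × 0.25 / 0.027² ≈ 1317.42 → 1318.
Using p = 0.86: p(1−p) = 0.1204, so n = 1.96² × 0.1204 / 0.027² ≈ 634.47 → 635.
Reduction: 1318 − 635 = 683.

683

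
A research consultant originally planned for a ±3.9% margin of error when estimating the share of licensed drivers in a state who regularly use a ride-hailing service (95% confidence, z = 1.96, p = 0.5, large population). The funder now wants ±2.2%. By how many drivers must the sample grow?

1353

At ±3.9%: n = 1.96² × 0.2500 / 0.039² ≈ 631.43 → 632.
At ±2.2%: n = 1.96² × 0.2500 / 0.022² ≈ 1984.30 → 1985.
Additional respondents: 1985 − 632 = 1353.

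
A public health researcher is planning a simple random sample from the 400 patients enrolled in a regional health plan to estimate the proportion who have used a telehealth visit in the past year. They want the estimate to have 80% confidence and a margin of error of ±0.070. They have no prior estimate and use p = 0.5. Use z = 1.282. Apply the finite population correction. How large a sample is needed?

70

Unadjusted: n₀ = 1.282² × 0.50 × 0.50 / 0.070² ≈ 83.85, so n₀ = 84.
Finite population correction with N = 400: n = n₀ / (1 + (n₀−1)/N) = 84 / (1 + 83/400) = 84 / 1.2075 ≈ 69.57.
Rounding up, n = 70.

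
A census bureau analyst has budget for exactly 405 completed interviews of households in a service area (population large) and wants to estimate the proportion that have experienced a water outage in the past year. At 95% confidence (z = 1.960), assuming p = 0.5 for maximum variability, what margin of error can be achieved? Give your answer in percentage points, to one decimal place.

4.9

SE(p̂) = √[p(1−p)/n] = √[0.2500/405] = 0.02485.
E = z × SE = 1.960 × 0.02485 = 0.04870, or 4.9 percentage points.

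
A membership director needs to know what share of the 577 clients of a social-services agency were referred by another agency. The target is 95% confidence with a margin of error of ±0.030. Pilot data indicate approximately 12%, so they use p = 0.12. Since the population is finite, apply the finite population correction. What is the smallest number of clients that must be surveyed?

For 95% confidence, z = 1.960.
Unadjusted: n₀ = 1.960² × 0.12 × 0.88 / 0.030² ≈ 450.75, so n₀ = 451.
Finite population correction with N = 577: n = n₀ / (1 + (n₀−1)/N) = 451 / (1 + 450/577) = 451 / 1.7799 ≈ 253.39.
Rounding up, n = 254.

254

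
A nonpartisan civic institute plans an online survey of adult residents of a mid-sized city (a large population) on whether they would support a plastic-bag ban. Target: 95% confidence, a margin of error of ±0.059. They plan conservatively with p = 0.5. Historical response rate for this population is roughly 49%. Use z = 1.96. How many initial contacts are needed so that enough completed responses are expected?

Completed interviews needed: n₀ = 1.96² × 0.2500 / 0.059² ≈ 275.90 → 276.
At a 49% response rate, contacts needed = 276 / 0.49 ≈ 563.27 → 564.

564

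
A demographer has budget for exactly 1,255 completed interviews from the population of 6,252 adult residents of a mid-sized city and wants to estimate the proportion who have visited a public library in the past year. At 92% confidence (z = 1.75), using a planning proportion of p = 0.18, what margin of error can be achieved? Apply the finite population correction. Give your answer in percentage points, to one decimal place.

Finite-population factor: (N−n)/(N−1) = (6252−1255)/(6252−1) = 0.7994.
SE(p̂) = √[p(1−p)/n · (N−n)/(N−1)] = √[0.1476/1255 × 0.7994] = 0.00970.
E = z × SE = 1.75 × 0.00970 = 0.01697 ≈ 1.7 percentage points.

1.7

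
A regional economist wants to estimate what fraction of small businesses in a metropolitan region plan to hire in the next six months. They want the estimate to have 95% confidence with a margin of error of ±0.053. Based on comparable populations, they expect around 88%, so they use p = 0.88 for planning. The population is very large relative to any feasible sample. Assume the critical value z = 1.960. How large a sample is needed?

145

With p = 0.88, p(1−p) = 0.1056.
n = z²·p(1−p)/E² = 1.960² × 0.1056 / 0.053² = 3.8416 × 0.1056 / 0.002809 ≈ 144.42.
Rounding up gives n = 145.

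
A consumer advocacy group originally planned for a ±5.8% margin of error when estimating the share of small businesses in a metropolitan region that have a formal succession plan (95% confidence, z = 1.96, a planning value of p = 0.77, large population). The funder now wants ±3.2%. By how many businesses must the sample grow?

At ±5.8%: n = 1.96² × 0.1771 / 0.058² ≈ 202.24 → 203.
At ±3.2%: n = 1.96² × 0.1771 / 0.032² ≈ 664.40 → 665.
Additional respondents: 665 − 203 = 462.

462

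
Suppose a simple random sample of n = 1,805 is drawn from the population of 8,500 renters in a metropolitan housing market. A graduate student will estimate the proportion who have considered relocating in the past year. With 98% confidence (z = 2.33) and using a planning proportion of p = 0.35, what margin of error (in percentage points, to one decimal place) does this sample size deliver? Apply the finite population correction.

2.3

Finite-population factor: (N−n)/(N−1) = (8500−1805)/(8500−1) = 0.7877.
SE(p̂) = √[p(1−p)/n · (N−n)/(N−1)] = √[0.2275/1805 × 0.7877] = 0.00996.
E = z × SE = 2.33 × 0.00996 = 0.02322 ≈ 2.3 percentage points.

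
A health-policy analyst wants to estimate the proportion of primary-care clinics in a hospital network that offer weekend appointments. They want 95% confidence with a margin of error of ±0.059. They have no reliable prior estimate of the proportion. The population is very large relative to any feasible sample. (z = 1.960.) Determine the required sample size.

276

With no prior estimate, use p = 0.5, giving p(1−p) = 0.25.
n = z²·p(1−p)/E² = 1.960² × 0.2500 / 0.059² = 3.8416 × 0.2500 / 0.003481 ≈ 275.90.
Rounding up gives n = 276.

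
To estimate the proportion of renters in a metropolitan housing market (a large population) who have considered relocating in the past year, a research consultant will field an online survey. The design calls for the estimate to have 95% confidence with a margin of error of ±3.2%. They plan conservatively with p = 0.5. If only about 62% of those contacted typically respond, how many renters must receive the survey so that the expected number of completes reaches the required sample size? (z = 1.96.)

Completed interviews needed: n₀ = 1.96² × 0.2500 / 0.032² ≈ 937.89 → 938.
At a 62% response rate, contacts needed = 938 / 0.62 ≈ 1512.90 → 1513.

1513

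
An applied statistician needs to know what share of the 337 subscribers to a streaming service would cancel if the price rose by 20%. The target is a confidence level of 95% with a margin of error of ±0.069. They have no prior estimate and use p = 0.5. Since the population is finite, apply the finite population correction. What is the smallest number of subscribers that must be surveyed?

For 95% confidence, z = 1.960.
Unadjusted: n₀ = 1.960² × 0.50 × 0.50 / 0.069² ≈ 201.72, so n₀ = 202.
Finite population correction with N = 337: n = n₀ / (1 + (n₀−1)/N) = 202 / (1 + 201/337) = 202 / 1.5964 ≈ 126.53.
Rounding up, n = 127.

127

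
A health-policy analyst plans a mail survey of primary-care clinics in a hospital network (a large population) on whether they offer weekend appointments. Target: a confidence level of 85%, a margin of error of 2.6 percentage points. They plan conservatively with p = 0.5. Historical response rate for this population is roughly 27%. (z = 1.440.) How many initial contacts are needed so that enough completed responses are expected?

Completed interviews needed: n₀ = 1.440² × 0.2500 / 0.026² ≈ 766.86 → 767.
At a 27% response rate, contacts needed = 767 / 0.27 ≈ 2840.74 → 2841.

2841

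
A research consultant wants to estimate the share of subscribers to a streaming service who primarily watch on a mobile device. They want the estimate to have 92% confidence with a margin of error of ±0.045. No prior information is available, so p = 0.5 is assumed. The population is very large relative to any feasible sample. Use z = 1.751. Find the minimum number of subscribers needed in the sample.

379

With p = 0.5, p(1−p) = 0.25.
n = z²·p(1−p)/E² = 1.751² × 0.2500 / 0.045² = 3.0660 × 0.2500 / 0.002025 ≈ 378.52.
Rounding up gives n = 379.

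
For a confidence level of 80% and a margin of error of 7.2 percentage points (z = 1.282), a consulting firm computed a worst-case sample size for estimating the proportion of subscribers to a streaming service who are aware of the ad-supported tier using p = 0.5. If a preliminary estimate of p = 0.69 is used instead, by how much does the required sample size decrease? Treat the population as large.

Conservative (p = 0.5): n = 1.282² × 0.25 / 0.072² ≈ 79.26 → 80.
Using p = 0.69: p(1−p) = 0.2139, so n = 1.282² × 0.2139 / 0.072² ≈ 67.81 → 68.
Reduction: 80 − 68 = 12.

12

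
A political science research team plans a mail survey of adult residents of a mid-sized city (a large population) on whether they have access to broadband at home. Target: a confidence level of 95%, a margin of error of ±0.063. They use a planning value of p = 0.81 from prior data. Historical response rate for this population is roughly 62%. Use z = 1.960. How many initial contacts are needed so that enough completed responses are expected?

241

Completed interviews needed: n₀ = 1.960² × 0.1539 / 0.063² ≈ 148.96 → 149.
At a 62% response rate, contacts needed = 149 / 0.62 ≈ 240.32 → 241.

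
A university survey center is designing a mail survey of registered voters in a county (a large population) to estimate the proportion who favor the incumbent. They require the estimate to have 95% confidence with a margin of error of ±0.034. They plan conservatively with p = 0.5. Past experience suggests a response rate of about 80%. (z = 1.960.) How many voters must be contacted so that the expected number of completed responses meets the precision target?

1039

Completed interviews needed: n₀ = 1.960² × 0.2500 / 0.034² ≈ 830.80 → 831.
At an 80% response rate, contacts needed = 831 / 0.80 ≈ 1038.75 → 1039.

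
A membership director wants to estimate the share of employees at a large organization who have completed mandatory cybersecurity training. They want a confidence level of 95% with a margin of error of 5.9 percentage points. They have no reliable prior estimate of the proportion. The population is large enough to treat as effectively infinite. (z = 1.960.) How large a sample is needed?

276

With no prior estimate, use p = 0.5, giving p(1−p) = 0.25.
n = z²·p(1−p)/E² = 1.960² × 0.2500 / 0.059² = 3.8416 × 0.2500 / 0.003481 ≈ 275.90.
Rounding up gives n = 276.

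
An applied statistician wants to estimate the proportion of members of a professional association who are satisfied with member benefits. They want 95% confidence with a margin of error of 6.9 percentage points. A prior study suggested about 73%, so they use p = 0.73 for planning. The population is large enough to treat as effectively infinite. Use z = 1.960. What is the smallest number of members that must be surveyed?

160

With p = 0.73, p(1−p) = 0.1971.
n = z²·p(1−p)/E² = 1.960² × 0.1971 / 0.069² = 3.8416 × 0.1971 / 0.004761 ≈ 159.04.
Rounding up gives n = 160.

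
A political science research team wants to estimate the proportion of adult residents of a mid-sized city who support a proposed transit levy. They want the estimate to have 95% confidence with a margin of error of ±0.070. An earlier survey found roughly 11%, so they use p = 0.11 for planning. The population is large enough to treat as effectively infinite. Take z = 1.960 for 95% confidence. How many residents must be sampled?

77

With p = 0.11, p(1−p) = 0.0979.
n = z²·p(1−p)/E² = 1.960² × 0.0979 / 0.070² = 3.8416 × 0.0979 / 0.004900 ≈ 76.75.
Rounding up gives n = 77.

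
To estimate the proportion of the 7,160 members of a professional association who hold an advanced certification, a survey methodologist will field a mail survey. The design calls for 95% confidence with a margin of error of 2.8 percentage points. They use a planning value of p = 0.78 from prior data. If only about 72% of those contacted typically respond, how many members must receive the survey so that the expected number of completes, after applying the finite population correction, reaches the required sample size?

For 95% confidence, z = 1.96.
Completed interviews needed (unadjusted): n₀ = 1.96² × 0.1716 / 0.028² ≈ 840.84 → 841.
FPC for N = 7,160: n = 841 / (1 + 840/7160) = 841 / 1.1173 ≈ 752.70 → 753.
At a 72% response rate, contacts needed = 753 / 0.72 ≈ 1045.83 → 1046.

1046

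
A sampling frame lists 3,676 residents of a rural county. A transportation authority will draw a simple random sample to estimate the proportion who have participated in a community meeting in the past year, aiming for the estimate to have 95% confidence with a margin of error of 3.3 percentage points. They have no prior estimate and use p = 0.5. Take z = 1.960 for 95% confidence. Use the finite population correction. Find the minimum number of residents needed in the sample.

712

Unadjusted: n₀ = 1.960² × 0.50 × 0.50 / 0.033² ≈ 881.91, so n₀ = 882.
Finite population correction with N = 3,676: n = n₀ / (1 + (n₀−1)/N) = 882 / (1 + 881/3676) = 882 / 1.2397 ≈ 711.48.
Rounding up, n = 712.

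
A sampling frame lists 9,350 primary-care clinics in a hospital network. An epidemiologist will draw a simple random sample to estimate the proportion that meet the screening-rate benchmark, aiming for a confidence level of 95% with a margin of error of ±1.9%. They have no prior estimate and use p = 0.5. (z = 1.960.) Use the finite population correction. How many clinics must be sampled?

Unadjusted: n₀ = 1.960² × 0.50 × 0.50 / 0.019² ≈ 2660.39, so n₀ = 2661.
Finite population correction with N = 9,350: n = n₀ / (1 + (n₀−1)/N) = 2661 / (1 + 2660/9350) = 2661 / 1.2845 ≈ 2071.64.
Rounding up, n = 2072.

2072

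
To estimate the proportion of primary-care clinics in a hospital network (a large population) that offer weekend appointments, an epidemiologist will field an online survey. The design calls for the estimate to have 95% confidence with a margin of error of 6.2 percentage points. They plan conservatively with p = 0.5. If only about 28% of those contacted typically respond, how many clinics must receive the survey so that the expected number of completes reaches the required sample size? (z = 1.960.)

893

Completed interviews needed: n₀ = 1.960² × 0.2500 / 0.062² ≈ 249.84 → 250.
At a 28% response rate, contacts needed = 250 / 0.28 ≈ 892.86 → 893.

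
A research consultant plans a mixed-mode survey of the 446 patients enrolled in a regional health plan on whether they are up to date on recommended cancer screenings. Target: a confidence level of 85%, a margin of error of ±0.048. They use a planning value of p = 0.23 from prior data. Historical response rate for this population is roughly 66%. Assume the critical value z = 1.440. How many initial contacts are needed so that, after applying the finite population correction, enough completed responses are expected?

Completed interviews needed (unadjusted): n₀ = 1.440² × 0.1771 / 0.048² ≈ 159.39 → 160.
FPC for N = 446: n = 160 / (1 + 159/446) = 160 / 1.3565 ≈ 117.95 → 118.
At a 66% response rate, contacts needed = 118 / 0.66 ≈ 178.79 → 179.

179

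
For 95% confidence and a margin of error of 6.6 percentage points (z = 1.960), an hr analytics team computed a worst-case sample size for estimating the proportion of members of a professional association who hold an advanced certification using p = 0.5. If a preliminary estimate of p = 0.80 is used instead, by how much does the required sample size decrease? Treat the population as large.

Conservative (p = 0.5): n = 1.960² × 0.25 / 0.066² ≈ 220.48 → 221.
Using p = 0.80: p(1−p) = 0.1600, so n = 1.960² × 0.1600 / 0.066² ≈ 141.11 → 142.
Reduction: 221 − 142 = 79.

79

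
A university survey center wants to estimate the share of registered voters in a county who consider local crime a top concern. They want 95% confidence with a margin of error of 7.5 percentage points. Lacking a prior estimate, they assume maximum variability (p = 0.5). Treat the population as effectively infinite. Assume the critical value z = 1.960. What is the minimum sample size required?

171

With p = 0.5, p(1−p) = 0.25.
n = z²·p(1−p)/E² = 1.960² × 0.2500 / 0.075² = 3.8416 × 0.2500 / 0.005625 ≈ 170.74.
Rounding up gives n = 171.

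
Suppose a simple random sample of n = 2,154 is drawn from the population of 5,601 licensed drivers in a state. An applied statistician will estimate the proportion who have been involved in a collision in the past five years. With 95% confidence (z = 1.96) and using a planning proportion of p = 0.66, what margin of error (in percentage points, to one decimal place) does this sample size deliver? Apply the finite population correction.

Finite-population factor: (N−n)/(N−1) = (5601−2154)/(5601−1) = 0.6155.
SE(p̂) = √[p(1−p)/n · (N−n)/(N−1)] = √[0.2244/2154 × 0.6155] = 0.00801.
E = z × SE = 1.96 × 0.00801 = 0.01570 ≈ 1.6 percentage points.

1.6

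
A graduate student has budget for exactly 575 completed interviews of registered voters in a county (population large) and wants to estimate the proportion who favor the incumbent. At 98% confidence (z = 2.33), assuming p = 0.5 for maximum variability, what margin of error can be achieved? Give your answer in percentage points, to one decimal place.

4.9

SE(p̂) = √[p(1−p)/n] = √[0.2500/575] = 0.02085.
E = z × SE = 2.33 × 0.02085 = 0.04858, or 4.9 percentage points.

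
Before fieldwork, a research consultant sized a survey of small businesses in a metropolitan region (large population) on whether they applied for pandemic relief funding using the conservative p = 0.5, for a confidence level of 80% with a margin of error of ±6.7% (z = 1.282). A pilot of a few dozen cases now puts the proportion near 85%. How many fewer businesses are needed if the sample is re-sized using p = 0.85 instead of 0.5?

Conservative (p = 0.5): n = 1.282² × 0.25 / 0.067² ≈ 91.53 → 92.
Using p = 0.85: p(1−p) = 0.1275, so n = 1.282² × 0.1275 / 0.067² ≈ 46.68 → 47.
Reduction: 92 − 47 = 45.

45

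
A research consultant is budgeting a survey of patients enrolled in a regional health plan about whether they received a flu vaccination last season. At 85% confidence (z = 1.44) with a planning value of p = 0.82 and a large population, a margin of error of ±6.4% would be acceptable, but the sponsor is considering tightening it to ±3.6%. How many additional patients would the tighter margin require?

162

At ±6.4%: n = 1.44² × 0.1476 / 0.064² ≈ 74.72 → 75.
At ±3.6%: n = 1.44² × 0.1476 / 0.036² ≈ 236.16 → 237.
Additional respondents: 237 − 75 = 162.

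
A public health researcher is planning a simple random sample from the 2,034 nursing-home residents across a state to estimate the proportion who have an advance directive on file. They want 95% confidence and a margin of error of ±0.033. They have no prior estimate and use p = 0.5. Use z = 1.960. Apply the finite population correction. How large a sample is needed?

616

Unadjusted: n₀ = 1.960² × 0.50 × 0.50 / 0.033² ≈ 881.91, so n₀ = 882.
Finite population correction with N = 2,034: n = n₀ / (1 + (n₀−1)/N) = 882 / (1 + 881/2034) = 882 / 1.4331 ≈ 615.43.
Rounding up, n = 616.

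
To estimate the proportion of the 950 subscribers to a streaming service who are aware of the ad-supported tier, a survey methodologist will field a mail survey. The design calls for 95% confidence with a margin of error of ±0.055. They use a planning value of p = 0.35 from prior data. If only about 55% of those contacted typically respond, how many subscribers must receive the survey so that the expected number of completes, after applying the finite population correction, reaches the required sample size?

404

For 95% confidence, z = 1.960.
Completed interviews needed (unadjusted): n₀ = 1.960² × 0.2275 / 0.055² ≈ 288.91 → 289.
FPC for N = 950: n = 289 / (1 + 288/950) = 289 / 1.3032 ≈ 221.77 → 222.
At a 55% response rate, contacts needed = 222 / 0.55 ≈ 403.64 → 404.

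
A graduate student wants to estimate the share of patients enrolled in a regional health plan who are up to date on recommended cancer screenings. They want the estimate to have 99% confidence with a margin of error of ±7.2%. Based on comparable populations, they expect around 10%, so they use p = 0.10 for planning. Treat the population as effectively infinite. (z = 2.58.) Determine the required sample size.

116

With p = 0.10, p(1−p) = 0.0900.
n = z²·p(1−p)/E² = 2.58² × 0.0900 / 0.072² = 6.6564 × 0.0900 / 0.005184 ≈ 115.56.
Rounding up gives n = 116.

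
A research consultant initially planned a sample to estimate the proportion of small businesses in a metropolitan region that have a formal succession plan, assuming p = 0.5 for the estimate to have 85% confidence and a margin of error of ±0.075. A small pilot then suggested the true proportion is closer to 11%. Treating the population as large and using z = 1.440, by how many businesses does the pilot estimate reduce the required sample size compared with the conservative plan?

Conservative (p = 0.5): n = 1.440² × 0.25 / 0.075² ≈ 92.16 → 93.
Using p = 0.11: p(1−p) = 0.0979, so n = 1.440² × 0.0979 / 0.075² ≈ 36.09 → 37.
Reduction: 93 − 37 = 56.

56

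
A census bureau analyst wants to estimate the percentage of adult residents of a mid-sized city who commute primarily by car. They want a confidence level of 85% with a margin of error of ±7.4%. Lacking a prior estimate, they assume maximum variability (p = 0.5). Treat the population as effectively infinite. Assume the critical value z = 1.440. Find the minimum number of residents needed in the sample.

With p = 0.5, p(1−p) = 0.25.
n = z²·p(1−p)/E² = 1.440² × 0.2500 / 0.074² = 2.0736 × 0.2500 / 0.005476 ≈ 94.67.
Rounding up gives n = 95.

95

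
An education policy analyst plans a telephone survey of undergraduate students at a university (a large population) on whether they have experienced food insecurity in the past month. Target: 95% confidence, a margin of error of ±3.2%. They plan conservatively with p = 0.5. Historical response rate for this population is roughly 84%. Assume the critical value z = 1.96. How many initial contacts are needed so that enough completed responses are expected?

Completed interviews needed: n₀ = 1.96² × 0.2500 / 0.032² ≈ 937.89 → 938.
At an 84% response rate, contacts needed = 938 / 0.84 ≈ 1116.67 → 1117.

1117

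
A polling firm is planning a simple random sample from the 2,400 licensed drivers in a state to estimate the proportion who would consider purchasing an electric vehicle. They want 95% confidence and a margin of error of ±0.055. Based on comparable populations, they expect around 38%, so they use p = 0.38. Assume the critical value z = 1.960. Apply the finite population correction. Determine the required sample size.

Unadjusted: n₀ = 1.960² × 0.38 × 0.62 / 0.055² ≈ 299.20, so n₀ = 300.
Finite population correction with N = 2,400: n = n₀ / (1 + (n₀−1)/N) = 300 / (1 + 299/2400) = 300 / 1.1246 ≈ 266.77.
Rounding up, n = 267.

267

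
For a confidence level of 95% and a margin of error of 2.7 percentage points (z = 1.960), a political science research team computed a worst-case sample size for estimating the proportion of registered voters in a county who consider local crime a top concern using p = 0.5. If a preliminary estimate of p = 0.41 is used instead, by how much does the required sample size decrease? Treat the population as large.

43

Conservative (p = 0.5): n = 1.960² × 0.25 / 0.027² ≈ 1317.42 → 1318.
Using p = 0.41: p(1−p) = 0.2419, so n = 1.960² × 0.2419 / 0.027² ≈ 1274.74 → 1275.
Reduction: 1318 − 1275 = 43.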